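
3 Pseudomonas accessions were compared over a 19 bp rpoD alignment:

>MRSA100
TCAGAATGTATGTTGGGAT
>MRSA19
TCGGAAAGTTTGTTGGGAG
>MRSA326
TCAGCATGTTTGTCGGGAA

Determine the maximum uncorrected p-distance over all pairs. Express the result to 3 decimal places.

Pairwise Hamming distances:
  MRSA100 vs MRSA19: 4
  MRSA100 vs MRSA326: 4
  MRSA19 vs MRSA326: 5
The largest is 5 mismatches, between MRSA19 and MRSA326; p = 5/19 = 0.263.

0.263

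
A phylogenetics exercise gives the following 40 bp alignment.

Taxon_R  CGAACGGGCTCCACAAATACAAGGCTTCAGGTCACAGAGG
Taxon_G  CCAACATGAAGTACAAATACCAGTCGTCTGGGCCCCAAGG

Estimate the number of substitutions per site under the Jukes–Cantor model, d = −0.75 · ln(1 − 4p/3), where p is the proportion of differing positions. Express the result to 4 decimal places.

0.5199

The sequences differ at positions 2 (G/C), 6 (G/A), 7 (G/T), 9 (C/A), 10 (T/A), 11 (C/G), 12 (C/T), 21 (A/C), 24 (G/T), 26 (T/G), 29 (A/T), 32 (T/G), 34 (A/C), 36 (A/C), 37 (G/A).
p = 15/40 = 0.375000.
d = −0.75 · ln(1 − (4/3)·0.375000) = −0.75 · ln(0.500000) = −0.75 · (-0.693147) = 0.5199.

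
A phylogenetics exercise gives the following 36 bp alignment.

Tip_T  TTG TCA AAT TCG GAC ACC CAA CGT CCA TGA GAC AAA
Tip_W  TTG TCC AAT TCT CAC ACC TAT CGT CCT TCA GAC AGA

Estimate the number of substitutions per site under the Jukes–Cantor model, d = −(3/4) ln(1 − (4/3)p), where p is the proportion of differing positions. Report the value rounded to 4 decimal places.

Mismatches occur at site 6 (A→C), site 12 (G→T), site 13 (G→C), site 19 (C→T), site 21 (A→T), site 27 (A→T), site 29 (G→C), site 35 (A→G).
p = 8/36 = 0.222222.
d = −0.75 · ln(1 − (4/3)·0.222222) = −0.75 · ln(0.703704) = −0.75 · (-0.351397) = 0.2635.

0.2635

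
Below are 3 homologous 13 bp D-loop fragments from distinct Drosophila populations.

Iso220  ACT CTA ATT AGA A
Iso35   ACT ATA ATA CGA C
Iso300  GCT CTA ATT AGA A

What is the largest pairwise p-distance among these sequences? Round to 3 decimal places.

Pairwise Hamming distances:
  Iso220 vs Iso35: 4
  Iso220 vs Iso300: 1
  Iso35 vs Iso300: 5
The largest is 5 mismatches, between Iso35 and Iso300; p = 5/13 = 0.385.

0.385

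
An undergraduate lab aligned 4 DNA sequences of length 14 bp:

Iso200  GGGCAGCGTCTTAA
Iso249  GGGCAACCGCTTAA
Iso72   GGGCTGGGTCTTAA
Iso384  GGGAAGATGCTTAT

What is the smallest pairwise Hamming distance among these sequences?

Pairwise Hamming distances:
  Iso200 vs Iso249: 3
  Iso200 vs Iso72: 2
  Iso200 vs Iso384: 5
  Iso249 vs Iso72: 5
  Iso249 vs Iso384: 5
  Iso72 vs Iso384: 6
The smallest is 2, between Iso200 and Iso72.

2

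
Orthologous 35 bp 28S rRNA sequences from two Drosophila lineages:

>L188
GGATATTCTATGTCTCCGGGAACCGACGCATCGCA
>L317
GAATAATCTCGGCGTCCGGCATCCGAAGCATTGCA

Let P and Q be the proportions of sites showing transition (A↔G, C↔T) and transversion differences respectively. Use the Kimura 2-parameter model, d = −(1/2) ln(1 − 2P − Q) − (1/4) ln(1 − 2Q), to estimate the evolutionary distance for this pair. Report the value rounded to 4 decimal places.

0.3599

Mismatches occur at site 2 (G↔A, transition), site 6 (T↔A, transversion), site 10 (A↔C, transversion), site 11 (T↔G, transversion), site 13 (T↔C, transition), site 14 (C↔G, transversion), site 20 (G↔C, transversion), site 22 (A↔T, transversion), site 27 (C↔A, transversion), site 32 (C↔T, transition).
Of the 10 differences, 3 transitions and 7 transversions over 35 sites: P = 3/35 = 0.085714, Q = 7/35 = 0.200000.
d = −0.5·ln(0.628572) − 0.25·ln(0.600000) = −0.5·(-0.464305) − 0.25·(-0.510826) = 0.3599.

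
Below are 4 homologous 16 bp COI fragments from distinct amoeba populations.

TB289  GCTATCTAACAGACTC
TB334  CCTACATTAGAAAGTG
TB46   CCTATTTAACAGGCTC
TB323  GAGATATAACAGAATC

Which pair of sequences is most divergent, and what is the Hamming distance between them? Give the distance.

9

Pairwise Hamming distances:
  TB289 vs TB334: 8
  TB289 vs TB46: 3
  TB289 vs TB323: 4
  TB334 vs TB46: 8
  TB334 vs TB323: 9
  TB46 vs TB323: 6
The largest is 9, between TB334 and TB323.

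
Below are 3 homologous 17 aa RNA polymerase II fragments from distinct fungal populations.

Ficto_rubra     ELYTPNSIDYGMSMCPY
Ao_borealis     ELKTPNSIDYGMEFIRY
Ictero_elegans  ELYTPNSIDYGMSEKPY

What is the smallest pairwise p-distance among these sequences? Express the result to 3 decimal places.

Pairwise Hamming distances:
  Ficto_rubra vs Ao_borealis: 5
  Ficto_rubra vs Ictero_elegans: 2
  Ao_borealis vs Ictero_elegans: 5
The smallest is 2 mismatches, between Ficto_rubra and Ictero_elegans; p = 2/17 = 0.118.

0.118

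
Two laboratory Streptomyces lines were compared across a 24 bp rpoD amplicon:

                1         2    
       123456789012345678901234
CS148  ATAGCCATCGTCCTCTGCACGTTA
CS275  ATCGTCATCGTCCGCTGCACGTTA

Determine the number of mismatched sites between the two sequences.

3

The sequences differ at positions 3 (A/C), 5 (C/T), 14 (T/G).
That gives 3 mismatches out of 24 aligned sites, so the Hamming distance is 3.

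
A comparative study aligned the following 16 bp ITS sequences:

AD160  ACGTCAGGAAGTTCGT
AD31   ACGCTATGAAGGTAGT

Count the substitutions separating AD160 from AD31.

5

Mismatches occur at site 4 (T→C), site 5 (C→T), site 7 (G→T), site 12 (T→G), site 14 (C→A).
That gives 5 mismatches out of 16 aligned sites, so the Hamming distance is 5.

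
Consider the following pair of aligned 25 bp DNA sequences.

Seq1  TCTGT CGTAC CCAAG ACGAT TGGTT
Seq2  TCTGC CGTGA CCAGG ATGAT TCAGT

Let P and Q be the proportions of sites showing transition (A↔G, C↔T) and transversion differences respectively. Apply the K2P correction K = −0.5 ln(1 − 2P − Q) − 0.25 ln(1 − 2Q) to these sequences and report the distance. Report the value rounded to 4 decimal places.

0.4356

The sequences differ at positions 5 (T/C, transition), 9 (A/G, transition), 10 (C/A, transversion), 14 (A/G, transition), 17 (C/T, transition), 22 (G/C, transversion), 23 (G/A, transition), 24 (T/G, transversion).
Of the 8 differences, 5 transitions and 3 transversions over 25 sites: P = 5/25 = 0.200000, Q = 3/25 = 0.120000.
d = −0.5·ln(0.480000) − 0.25·ln(0.760000) = −0.5·(-0.733969) − 0.25·(-0.274437) = 0.4356.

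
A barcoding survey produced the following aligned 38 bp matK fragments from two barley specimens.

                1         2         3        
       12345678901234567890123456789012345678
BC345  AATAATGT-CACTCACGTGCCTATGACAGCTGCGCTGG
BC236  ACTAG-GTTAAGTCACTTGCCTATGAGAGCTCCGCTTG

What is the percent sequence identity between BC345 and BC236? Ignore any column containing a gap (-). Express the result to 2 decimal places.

Excluding the 2 gap columns leaves 36 comparable sites.
The sequences differ at positions 2 (A/C), 5 (A/G), 10 (C/A), 12 (C/G), 17 (G/T), 27 (C/G), 32 (G/C), 37 (G/T).
28 of the 36 comparable sites match, so the percent identity is 28/36 × 100 = 77.78%.

77.78%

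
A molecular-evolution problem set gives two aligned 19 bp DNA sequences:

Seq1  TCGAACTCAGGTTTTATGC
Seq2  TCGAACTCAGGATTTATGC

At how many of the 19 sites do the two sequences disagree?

1

A single mismatch occurs at site 12 (T→A).
That gives 1 mismatch out of 19 aligned sites, so the Hamming distance is 1.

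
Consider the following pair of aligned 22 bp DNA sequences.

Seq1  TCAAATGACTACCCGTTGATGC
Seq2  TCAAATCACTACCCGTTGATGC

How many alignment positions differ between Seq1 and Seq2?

Differing sites — 7:G/C.
That gives 1 mismatch out of 22 aligned sites, so the Hamming distance is 1.

1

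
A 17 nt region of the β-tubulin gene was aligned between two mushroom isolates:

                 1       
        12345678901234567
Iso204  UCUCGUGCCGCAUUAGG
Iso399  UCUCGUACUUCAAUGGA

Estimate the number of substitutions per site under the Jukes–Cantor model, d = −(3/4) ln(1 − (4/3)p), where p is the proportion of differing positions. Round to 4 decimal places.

0.4770

The sequences differ at positions 7 (G/A), 9 (C/U), 10 (G/U), 13 (U/A), 15 (A/G), 17 (G/A).
p = 6/17 = 0.352941.
d = −0.75 · ln(1 − (4/3)·0.352941) = −0.75 · ln(0.529412) = −0.75 · (-0.635988) = 0.4770.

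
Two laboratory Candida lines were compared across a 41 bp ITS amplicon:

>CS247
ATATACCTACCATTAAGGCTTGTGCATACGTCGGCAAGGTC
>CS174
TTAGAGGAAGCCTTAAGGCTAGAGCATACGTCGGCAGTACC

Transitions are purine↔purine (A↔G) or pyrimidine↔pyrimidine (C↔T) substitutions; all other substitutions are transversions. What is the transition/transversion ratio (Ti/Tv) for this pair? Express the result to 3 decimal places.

0.300

The sequences differ at positions 1 (A/T, transversion), 4 (T/G, transversion), 6 (C/G, transversion), 7 (C/G, transversion), 8 (T/A, transversion), 10 (C/G, transversion), 12 (A/C, transversion), 21 (T/A, transversion), 23 (T/A, transversion), 37 (A/G, transition), 38 (G/T, transversion), 39 (G/A, transition), 40 (T/C, transition).
Of the 13 differences, 3 transitions and 10 transversions, so Ti/Tv = 3/10 = 0.300.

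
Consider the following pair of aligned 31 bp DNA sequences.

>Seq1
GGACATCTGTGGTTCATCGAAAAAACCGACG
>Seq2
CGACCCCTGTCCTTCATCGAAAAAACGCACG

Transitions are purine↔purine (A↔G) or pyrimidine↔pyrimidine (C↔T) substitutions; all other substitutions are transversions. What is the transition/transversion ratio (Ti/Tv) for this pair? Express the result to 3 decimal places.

The sequences differ at positions 1 (G/C, transversion), 5 (A/C, transversion), 6 (T/C, transition), 11 (G/C, transversion), 12 (G/C, transversion), 27 (C/G, transversion), 28 (G/C, transversion).
Of the 7 differences, 1 transition and 6 transversions, so Ti/Tv = 1/6 = 0.167.

0.167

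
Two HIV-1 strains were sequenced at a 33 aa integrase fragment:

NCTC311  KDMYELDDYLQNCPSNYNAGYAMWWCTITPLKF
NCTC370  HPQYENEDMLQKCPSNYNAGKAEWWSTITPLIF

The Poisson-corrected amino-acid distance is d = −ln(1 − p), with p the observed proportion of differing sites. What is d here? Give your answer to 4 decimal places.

The sequences differ at positions 1 (K/H), 2 (D/P), 3 (M/Q), 6 (L/N), 7 (D/E), 9 (Y/M), 12 (N/K), 21 (Y/K), 23 (M/E), 26 (C/S), 32 (K/I).
p = 11/33 = 0.333333.
d = −ln(1 − 0.333333) = −ln(0.666667) = 0.4055.

0.4055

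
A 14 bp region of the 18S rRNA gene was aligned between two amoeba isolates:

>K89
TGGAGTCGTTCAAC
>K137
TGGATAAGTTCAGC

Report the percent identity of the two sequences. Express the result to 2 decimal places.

71.43%

Mismatches occur at site 5 (G/T), site 6 (T/A), site 7 (C/A), site 13 (A/G).
10 of the 14 sites match, so the percent identity is 10/14 × 100 = 71.43%.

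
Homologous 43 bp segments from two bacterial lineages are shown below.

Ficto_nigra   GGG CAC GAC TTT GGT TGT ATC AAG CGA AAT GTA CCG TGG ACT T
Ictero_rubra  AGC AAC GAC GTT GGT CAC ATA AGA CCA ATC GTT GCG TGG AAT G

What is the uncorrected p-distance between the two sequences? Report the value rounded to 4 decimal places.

0.3953

Differing sites — 1:G/A; 3:G/C; 4:C/A; 10:T/G; 16:T/C; 17:G/A; 18:T/C; 21:C/A; 23:A/G; 24:G/A; 26:G/C; 29:A/T; 30:T/C; 33:A/T; 34:C/G; 41:C/A; 43:T/G.
There are 17 differences over 43 sites, so p = 17/43 = 0.3953.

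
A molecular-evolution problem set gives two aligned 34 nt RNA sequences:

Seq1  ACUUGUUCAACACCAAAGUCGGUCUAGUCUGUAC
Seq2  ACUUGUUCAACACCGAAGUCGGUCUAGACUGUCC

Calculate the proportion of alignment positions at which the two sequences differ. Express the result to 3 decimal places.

0.088

The sequences differ at positions 15 (A/G), 28 (U/A), 33 (A/C).
There are 3 differences over 34 sites, so p = 3/34 = 0.088.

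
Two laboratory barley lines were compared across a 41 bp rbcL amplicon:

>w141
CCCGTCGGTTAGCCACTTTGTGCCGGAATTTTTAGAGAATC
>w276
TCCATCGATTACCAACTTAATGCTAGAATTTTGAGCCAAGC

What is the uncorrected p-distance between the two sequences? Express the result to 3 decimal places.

The sequences differ at positions 1 (C/T), 4 (G/A), 8 (G/A), 12 (G/C), 14 (C/A), 19 (T/A), 20 (G/A), 24 (C/T), 25 (G/A), 33 (T/G), 36 (A/C), 37 (G/C), 40 (T/G).
There are 13 differences over 41 sites, so p = 13/41 = 0.317.

0.317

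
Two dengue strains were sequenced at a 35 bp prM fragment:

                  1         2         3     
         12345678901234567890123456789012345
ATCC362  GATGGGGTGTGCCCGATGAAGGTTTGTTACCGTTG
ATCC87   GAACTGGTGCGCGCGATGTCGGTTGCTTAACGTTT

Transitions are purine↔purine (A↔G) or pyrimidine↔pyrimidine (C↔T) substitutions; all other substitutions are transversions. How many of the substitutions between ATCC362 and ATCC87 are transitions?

1

The sequences differ at positions 3 (T/A, transversion), 4 (G/C, transversion), 5 (G/T, transversion), 10 (T/C, transition), 13 (C/G, transversion), 19 (A/T, transversion), 20 (A/C, transversion), 25 (T/G, transversion), 26 (G/C, transversion), 30 (C/A, transversion), 35 (G/T, transversion).
Of the 11 differences, 1 transition and 10 transversions, so the answer is 1.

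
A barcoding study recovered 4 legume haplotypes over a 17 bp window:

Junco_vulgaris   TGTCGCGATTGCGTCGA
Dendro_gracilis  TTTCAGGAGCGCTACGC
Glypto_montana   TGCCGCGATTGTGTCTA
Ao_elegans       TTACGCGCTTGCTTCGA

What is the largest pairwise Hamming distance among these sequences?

Pairwise Hamming distances:
  Junco_vulgaris vs Dendro_gracilis: 8
  Junco_vulgaris vs Glypto_montana: 3
  Junco_vulgaris vs Ao_elegans: 4
  Dendro_gracilis vs Glypto_montana: 11
  Dendro_gracilis vs Ao_elegans: 8
  Glypto_montana vs Ao_elegans: 6
The largest is 11, between Dendro_gracilis and Glypto_montana.

11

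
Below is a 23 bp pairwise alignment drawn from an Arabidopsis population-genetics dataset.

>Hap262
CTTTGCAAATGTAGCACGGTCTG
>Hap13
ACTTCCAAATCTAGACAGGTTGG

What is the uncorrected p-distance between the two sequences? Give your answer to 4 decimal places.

Differing sites — 1:C/A; 2:T/C; 5:G/C; 11:G/C; 15:C/A; 16:A/C; 17:C/A; 21:C/T; 22:T/G.
There are 9 differences over 23 sites, so p = 9/23 = 0.3913.

0.3913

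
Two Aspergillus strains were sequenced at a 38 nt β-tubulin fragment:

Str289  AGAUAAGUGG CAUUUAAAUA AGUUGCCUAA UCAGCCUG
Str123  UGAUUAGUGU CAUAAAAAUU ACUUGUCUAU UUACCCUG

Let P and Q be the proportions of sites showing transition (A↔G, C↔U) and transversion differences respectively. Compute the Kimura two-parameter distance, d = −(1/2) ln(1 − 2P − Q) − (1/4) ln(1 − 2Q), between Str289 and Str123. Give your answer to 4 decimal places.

The sequences differ at positions 1 (A/U, transversion), 5 (A/U, transversion), 10 (G/U, transversion), 14 (U/A, transversion), 15 (U/A, transversion), 20 (A/U, transversion), 22 (G/C, transversion), 26 (C/U, transition), 30 (A/U, transversion), 32 (C/U, transition), 34 (G/C, transversion).
Of the 11 differences, 2 transitions and 9 transversions over 38 sites: P = 2/38 = 0.052632, Q = 9/38 = 0.236842.
d = −0.5·ln(0.657894) − 0.25·ln(0.526316) = −0.5·(-0.418711) − 0.25·(-0.641853) = 0.3698.

0.3698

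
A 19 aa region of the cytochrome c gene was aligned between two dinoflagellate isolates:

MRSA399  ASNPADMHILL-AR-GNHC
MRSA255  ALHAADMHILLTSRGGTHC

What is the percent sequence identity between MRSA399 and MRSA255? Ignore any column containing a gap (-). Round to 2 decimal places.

70.59%

Excluding the 2 gap columns leaves 17 comparable sites.
Mismatches occur at site 2 (S↔L), site 3 (N↔H), site 4 (P↔A), site 13 (A↔S), site 17 (N↔T).
12 of the 17 comparable sites match, so the percent identity is 12/17 × 100 = 70.59%.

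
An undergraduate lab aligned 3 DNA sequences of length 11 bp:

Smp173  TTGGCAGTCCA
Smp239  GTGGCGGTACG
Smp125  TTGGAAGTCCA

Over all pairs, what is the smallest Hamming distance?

Pairwise Hamming distances:
  Smp173 vs Smp239: 4
  Smp173 vs Smp125: 1
  Smp239 vs Smp125: 5
The smallest is 1, between Smp173 and Smp125.

1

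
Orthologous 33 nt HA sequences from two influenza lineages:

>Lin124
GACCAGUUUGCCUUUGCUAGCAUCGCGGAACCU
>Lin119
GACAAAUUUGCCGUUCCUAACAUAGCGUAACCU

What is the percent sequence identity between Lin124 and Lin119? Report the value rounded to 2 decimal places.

78.79%

The sequences differ at positions 4 (C/A), 6 (G/A), 13 (U/G), 16 (G/C), 20 (G/A), 24 (C/A), 28 (G/U).
26 of the 33 sites match, so the percent identity is 26/33 × 100 = 78.79%.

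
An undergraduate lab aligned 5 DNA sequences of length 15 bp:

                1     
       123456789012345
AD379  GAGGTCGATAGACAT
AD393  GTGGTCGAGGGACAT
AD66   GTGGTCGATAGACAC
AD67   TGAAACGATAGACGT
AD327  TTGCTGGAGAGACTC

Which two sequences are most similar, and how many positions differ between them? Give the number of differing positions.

2

Pairwise Hamming distances:
  AD379 vs AD393: 3
  AD379 vs AD66: 2
  AD379 vs AD67: 6
  AD379 vs AD327: 7
  AD393 vs AD66: 3
  AD393 vs AD67: 8
  AD393 vs AD327: 6
  AD66 vs AD67: 7
  AD66 vs AD327: 5
  AD67 vs AD327: 8
The smallest is 2, between AD379 and AD66.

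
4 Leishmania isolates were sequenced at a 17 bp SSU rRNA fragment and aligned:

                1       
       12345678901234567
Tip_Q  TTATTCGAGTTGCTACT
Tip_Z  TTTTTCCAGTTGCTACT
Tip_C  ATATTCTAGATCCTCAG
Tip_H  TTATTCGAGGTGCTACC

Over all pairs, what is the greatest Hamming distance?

8

Pairwise Hamming distances:
  Tip_Q vs Tip_Z: 2
  Tip_Q vs Tip_C: 7
  Tip_Q vs Tip_H: 2
  Tip_Z vs Tip_C: 8
  Tip_Z vs Tip_H: 4
  Tip_C vs Tip_H: 7
The largest is 8, between Tip_Z and Tip_C.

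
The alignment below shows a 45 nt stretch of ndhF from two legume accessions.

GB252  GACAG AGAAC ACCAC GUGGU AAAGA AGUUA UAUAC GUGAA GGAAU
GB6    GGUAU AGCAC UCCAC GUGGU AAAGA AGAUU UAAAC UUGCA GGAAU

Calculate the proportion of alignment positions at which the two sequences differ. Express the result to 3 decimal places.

Mismatches occur at site 2 (A→G), site 3 (C→U), site 5 (G→U), site 8 (A→C), site 11 (A→U), site 28 (U→A), site 30 (A→U), site 33 (U→A), site 36 (G→U), site 39 (A→C).
There are 10 differences over 45 sites, so p = 10/45 = 0.222.

0.222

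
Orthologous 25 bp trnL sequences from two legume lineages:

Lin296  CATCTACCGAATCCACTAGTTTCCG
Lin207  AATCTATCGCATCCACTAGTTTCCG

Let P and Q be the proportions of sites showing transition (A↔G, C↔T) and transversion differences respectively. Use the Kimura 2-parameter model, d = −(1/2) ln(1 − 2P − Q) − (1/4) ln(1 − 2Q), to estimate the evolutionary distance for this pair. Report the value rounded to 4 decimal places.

0.1308

Differing sites — 1:C/A (Tv); 7:C/T (Ti); 10:A/C (Tv).
Of the 3 differences, 1 transition and 2 transversions over 25 sites: P = 1/25 = 0.040000, Q = 2/25 = 0.080000.
d = −0.5·ln(0.840000) − 0.25·ln(0.840000) = −0.5·(-0.174353) − 0.25·(-0.174353) = 0.1308.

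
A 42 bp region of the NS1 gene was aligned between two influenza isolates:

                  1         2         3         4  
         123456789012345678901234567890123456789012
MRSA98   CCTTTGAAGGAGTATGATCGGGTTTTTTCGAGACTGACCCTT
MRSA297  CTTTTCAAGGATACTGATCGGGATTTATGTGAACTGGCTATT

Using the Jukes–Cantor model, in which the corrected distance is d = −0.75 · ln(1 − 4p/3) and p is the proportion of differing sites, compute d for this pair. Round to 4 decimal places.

Mismatches occur at site 2 (C↔T), site 6 (G↔C), site 12 (G↔T), site 13 (T↔A), site 14 (A↔C), site 23 (T↔A), site 27 (T↔A), site 29 (C↔G), site 30 (G↔T), site 31 (A↔G), site 32 (G↔A), site 37 (A↔G), site 39 (C↔T), site 40 (C↔A).
p = 14/42 = 0.333333.
d = −0.75 · ln(1 − (4/3)·0.333333) = −0.75 · ln(0.555556) = −0.75 · (-0.587786) = 0.4408.

0.4408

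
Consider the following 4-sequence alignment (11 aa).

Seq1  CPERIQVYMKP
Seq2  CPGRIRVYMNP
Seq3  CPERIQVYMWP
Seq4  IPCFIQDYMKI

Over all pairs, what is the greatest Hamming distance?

7

Pairwise Hamming distances:
  Seq1 vs Seq2: 3
  Seq1 vs Seq3: 1
  Seq1 vs Seq4: 5
  Seq2 vs Seq3: 3
  Seq2 vs Seq4: 7
  Seq3 vs Seq4: 6
The largest is 7, between Seq2 and Seq4.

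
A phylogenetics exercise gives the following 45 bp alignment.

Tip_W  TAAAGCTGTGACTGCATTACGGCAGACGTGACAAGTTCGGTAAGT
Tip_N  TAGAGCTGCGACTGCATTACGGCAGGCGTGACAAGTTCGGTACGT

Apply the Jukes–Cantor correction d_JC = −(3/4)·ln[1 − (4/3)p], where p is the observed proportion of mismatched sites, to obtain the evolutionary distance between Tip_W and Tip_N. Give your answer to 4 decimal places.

0.0946

Mismatches occur at site 3 (A→G), site 9 (T→C), site 26 (A→G), site 43 (A→C).
p = 4/45 = 0.088889.
d = −0.75 · ln(1 − (4/3)·0.088889) = −0.75 · ln(0.881481) = −0.75 · (-0.126152) = 0.0946.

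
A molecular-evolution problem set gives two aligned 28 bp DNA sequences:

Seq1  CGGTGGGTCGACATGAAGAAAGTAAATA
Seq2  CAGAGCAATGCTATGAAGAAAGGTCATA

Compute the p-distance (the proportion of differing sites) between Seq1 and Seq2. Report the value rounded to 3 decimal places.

0.393

Differing sites — 2:G/A; 4:T/A; 6:G/C; 7:G/A; 8:T/A; 9:C/T; 11:A/C; 12:C/T; 23:T/G; 24:A/T; 25:A/C.
There are 11 differences over 28 sites, so p = 11/28 = 0.393.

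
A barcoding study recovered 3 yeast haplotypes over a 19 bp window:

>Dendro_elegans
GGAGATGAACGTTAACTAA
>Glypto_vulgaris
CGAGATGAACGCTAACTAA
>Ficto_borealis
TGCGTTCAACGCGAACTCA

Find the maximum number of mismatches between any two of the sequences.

Pairwise Hamming distances:
  Dendro_elegans vs Glypto_vulgaris: 2
  Dendro_elegans vs Ficto_borealis: 7
  Glypto_vulgaris vs Ficto_borealis: 6
The largest is 7, between Dendro_elegans and Ficto_borealis.

7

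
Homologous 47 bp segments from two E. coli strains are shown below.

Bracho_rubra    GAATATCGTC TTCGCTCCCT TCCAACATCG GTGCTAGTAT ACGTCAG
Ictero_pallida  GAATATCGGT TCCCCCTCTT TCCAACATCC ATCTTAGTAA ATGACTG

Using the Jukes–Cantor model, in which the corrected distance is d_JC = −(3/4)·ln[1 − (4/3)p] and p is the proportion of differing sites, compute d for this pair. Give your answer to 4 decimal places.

0.4157

Differing sites — 9:T/G; 10:C/T; 12:T/C; 14:G/C; 16:T/C; 17:C/T; 19:C/T; 30:G/C; 31:G/A; 33:G/C; 34:C/T; 40:T/A; 42:C/T; 44:T/A; 46:A/T.
p = 15/47 = 0.319149.
d = −0.75 · ln(1 − (4/3)·0.319149) = −0.75 · ln(0.574468) = −0.75 · (-0.554311) = 0.4157.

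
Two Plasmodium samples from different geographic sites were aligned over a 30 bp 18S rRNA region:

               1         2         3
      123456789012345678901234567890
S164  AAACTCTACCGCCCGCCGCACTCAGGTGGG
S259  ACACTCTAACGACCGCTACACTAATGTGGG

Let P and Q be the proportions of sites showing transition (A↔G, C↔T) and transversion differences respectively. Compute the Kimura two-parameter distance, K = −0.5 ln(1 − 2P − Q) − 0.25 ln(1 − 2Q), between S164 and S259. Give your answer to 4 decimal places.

The sequences differ at positions 2 (A/C, transversion), 9 (C/A, transversion), 12 (C/A, transversion), 17 (C/T, transition), 18 (G/A, transition), 23 (C/A, transversion), 25 (G/T, transversion).
Of the 7 differences, 2 transitions and 5 transversions over 30 sites: P = 2/30 = 0.066667, Q = 5/30 = 0.166667.
d = −0.5·ln(0.699999) − 0.25·ln(0.666666) = −0.5·(-0.356676) − 0.25·(-0.405466) = 0.2797.

0.2797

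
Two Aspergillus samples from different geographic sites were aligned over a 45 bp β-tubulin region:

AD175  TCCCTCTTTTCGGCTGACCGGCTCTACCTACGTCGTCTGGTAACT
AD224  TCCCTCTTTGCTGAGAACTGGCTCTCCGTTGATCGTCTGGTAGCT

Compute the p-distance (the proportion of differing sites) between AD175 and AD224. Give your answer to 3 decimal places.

Differing sites — 10:T/G; 12:G/T; 14:C/A; 15:T/G; 16:G/A; 19:C/T; 26:A/C; 28:C/G; 30:A/T; 31:C/G; 32:G/A; 43:A/G.
There are 12 differences over 45 sites, so p = 12/45 = 0.267.

0.267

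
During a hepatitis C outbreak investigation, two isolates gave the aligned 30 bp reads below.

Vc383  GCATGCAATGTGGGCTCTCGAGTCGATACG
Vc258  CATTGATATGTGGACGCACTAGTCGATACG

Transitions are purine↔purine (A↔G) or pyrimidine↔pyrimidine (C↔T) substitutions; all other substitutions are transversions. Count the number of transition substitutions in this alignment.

Mismatches occur at site 1 (G/C, transversion), site 2 (C/A, transversion), site 3 (A/T, transversion), site 6 (C/A, transversion), site 7 (A/T, transversion), site 14 (G/A, transition), site 16 (T/G, transversion), site 18 (T/A, transversion), site 20 (G/T, transversion).
Of the 9 differences, 1 transition and 8 transversions, so the answer is 1.

1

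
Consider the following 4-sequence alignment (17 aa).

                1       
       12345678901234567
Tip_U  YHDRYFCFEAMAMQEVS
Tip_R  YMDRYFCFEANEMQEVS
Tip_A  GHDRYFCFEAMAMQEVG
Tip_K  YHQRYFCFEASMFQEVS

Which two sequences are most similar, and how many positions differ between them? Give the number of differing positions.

2

Pairwise Hamming distances:
  Tip_U vs Tip_R: 3
  Tip_U vs Tip_A: 2
  Tip_U vs Tip_K: 4
  Tip_R vs Tip_A: 5
  Tip_R vs Tip_K: 5
  Tip_A vs Tip_K: 6
The smallest is 2, between Tip_U and Tip_A.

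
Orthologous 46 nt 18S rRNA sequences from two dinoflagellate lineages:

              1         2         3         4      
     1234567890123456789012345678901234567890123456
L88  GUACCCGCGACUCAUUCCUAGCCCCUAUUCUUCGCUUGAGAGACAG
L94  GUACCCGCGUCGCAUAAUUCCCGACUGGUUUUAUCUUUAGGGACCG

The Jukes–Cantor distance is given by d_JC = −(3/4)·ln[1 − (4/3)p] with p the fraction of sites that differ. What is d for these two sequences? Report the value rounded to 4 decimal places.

Mismatches occur at site 10 (A→U), site 12 (U→G), site 16 (U→A), site 17 (C→A), site 18 (C→U), site 20 (A→C), site 21 (G→C), site 23 (C→G), site 24 (C→A), site 27 (A→G), site 28 (U→G), site 30 (C→U), site 33 (C→A), site 34 (G→U), site 38 (G→U), site 41 (A→G), site 45 (A→C).
p = 17/46 = 0.369565.
d = −0.75 · ln(1 − (4/3)·0.369565) = −0.75 · ln(0.507247) = −0.75 · (-0.678757) = 0.5091.

0.5091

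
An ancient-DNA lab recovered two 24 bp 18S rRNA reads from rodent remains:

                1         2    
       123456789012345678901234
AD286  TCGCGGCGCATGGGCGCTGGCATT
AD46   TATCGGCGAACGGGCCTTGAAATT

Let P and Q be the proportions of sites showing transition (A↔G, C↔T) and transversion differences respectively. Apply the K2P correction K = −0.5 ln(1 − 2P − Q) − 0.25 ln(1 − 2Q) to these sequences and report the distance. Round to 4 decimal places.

0.4413

The sequences differ at positions 2 (C/A, transversion), 3 (G/T, transversion), 9 (C/A, transversion), 11 (T/C, transition), 16 (G/C, transversion), 17 (C/T, transition), 20 (G/A, transition), 21 (C/A, transversion).
Of the 8 differences, 3 transitions and 5 transversions over 24 sites: P = 3/24 = 0.125000, Q = 5/24 = 0.208333.
d = −0.5·ln(0.541667) − 0.25·ln(0.583334) = −0.5·(-0.613104) − 0.25·(-0.538995) = 0.4413.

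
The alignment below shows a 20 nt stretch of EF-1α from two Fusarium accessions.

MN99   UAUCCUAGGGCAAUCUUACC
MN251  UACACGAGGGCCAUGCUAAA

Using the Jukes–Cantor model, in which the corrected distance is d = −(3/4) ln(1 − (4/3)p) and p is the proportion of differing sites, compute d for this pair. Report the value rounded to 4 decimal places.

Differing sites — 3:U/C; 4:C/A; 6:U/G; 12:A/C; 15:C/G; 16:U/C; 19:C/A; 20:C/A.
p = 8/20 = 0.400000.
d = −0.75 · ln(1 − (4/3)·0.400000) = −0.75 · ln(0.466667) = −0.75 · (-0.762139) = 0.5716.

0.5716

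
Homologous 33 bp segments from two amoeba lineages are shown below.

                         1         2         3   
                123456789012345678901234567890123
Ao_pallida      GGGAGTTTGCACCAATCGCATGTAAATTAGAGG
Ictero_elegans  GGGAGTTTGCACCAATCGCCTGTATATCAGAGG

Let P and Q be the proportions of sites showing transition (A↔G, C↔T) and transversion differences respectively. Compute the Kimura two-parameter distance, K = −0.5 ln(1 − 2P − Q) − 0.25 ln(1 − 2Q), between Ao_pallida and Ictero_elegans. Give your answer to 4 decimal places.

0.0969

Differing sites — 20:A/C (Tv); 25:A/T (Tv); 28:T/C (Ti).
Of the 3 differences, 1 transition and 2 transversions over 33 sites: P = 1/33 = 0.030303, Q = 2/33 = 0.060606.
d = −0.5·ln(0.878788) − 0.25·ln(0.878788) = −0.5·(-0.129212) − 0.25·(-0.129212) = 0.0969.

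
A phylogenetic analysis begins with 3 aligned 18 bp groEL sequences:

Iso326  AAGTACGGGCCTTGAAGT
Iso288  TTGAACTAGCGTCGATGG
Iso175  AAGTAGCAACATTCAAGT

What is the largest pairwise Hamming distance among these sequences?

11

Pairwise Hamming distances:
  Iso326 vs Iso288: 9
  Iso326 vs Iso175: 6
  Iso288 vs Iso175: 11
The largest is 11, between Iso288 and Iso175.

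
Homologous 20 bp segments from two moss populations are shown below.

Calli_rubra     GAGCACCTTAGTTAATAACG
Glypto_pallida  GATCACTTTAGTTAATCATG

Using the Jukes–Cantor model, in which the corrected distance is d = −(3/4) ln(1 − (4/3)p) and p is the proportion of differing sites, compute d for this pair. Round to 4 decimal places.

Mismatches occur at site 3 (G↔T), site 7 (C↔T), site 17 (A↔C), site 19 (C↔T).
p = 4/20 = 0.200000.
d = −0.75 · ln(1 − (4/3)·0.200000) = −0.75 · ln(0.733333) = −0.75 · (-0.310155) = 0.2326.

0.2326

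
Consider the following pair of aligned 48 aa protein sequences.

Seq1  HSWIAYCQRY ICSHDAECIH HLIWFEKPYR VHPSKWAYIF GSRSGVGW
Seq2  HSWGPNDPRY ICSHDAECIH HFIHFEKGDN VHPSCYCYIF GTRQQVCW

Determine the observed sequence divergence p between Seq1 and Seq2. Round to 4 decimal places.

Differing sites — 4:I/G; 5:A/P; 6:Y/N; 7:C/D; 8:Q/P; 22:L/F; 24:W/H; 28:P/G; 29:Y/D; 30:R/N; 35:K/C; 36:W/Y; 37:A/C; 42:S/T; 44:S/Q; 45:G/Q; 47:G/C.
There are 17 differences over 48 sites, so p = 17/48 = 0.3542.

0.3542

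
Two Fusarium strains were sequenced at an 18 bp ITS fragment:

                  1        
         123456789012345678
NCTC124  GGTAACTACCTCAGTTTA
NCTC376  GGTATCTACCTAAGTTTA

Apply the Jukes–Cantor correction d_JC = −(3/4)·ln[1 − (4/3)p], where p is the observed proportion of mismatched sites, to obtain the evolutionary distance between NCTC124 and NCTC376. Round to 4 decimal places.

Differing sites — 5:A/T; 12:C/A.
p = 2/18 = 0.111111.
d = −0.75 · ln(1 − (4/3)·0.111111) = −0.75 · ln(0.851852) = −0.75 · (-0.160342) = 0.1203.

0.1203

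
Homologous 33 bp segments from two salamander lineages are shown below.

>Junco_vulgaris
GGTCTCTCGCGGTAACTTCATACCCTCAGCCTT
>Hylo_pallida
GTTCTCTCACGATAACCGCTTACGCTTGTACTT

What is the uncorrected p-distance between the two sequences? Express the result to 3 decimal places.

Differing sites — 2:G/T; 9:G/A; 12:G/A; 17:T/C; 18:T/G; 20:A/T; 24:C/G; 27:C/T; 28:A/G; 29:G/T; 30:C/A.
There are 11 differences over 33 sites, so p = 11/33 = 0.333.

0.333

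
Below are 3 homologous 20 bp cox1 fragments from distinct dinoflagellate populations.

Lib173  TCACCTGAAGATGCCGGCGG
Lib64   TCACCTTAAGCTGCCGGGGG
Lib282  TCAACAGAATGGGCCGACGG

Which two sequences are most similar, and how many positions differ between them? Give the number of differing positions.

3

Pairwise Hamming distances:
  Lib173 vs Lib64: 3
  Lib173 vs Lib282: 6
  Lib64 vs Lib282: 8
The smallest is 3, between Lib173 and Lib64.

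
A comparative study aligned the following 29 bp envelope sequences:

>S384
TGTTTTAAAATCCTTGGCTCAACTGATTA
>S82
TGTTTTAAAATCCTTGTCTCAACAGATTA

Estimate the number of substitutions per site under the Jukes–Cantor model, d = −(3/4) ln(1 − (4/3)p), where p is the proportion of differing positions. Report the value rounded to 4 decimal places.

Mismatches occur at site 17 (G→T), site 24 (T→A).
p = 2/29 = 0.068966.
d = −0.75 · ln(1 − (4/3)·0.068966) = −0.75 · ln(0.908045) = −0.75 · (-0.096461) = 0.0723.

0.0723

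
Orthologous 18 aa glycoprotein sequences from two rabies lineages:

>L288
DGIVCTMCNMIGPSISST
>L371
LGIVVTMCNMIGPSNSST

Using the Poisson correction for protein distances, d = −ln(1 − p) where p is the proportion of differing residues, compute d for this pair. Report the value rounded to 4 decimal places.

The sequences differ at positions 1 (D/L), 5 (C/V), 15 (I/N).
p = 3/18 = 0.166667.
d = −ln(1 − 0.166667) = −ln(0.833333) = 0.1823.

0.1823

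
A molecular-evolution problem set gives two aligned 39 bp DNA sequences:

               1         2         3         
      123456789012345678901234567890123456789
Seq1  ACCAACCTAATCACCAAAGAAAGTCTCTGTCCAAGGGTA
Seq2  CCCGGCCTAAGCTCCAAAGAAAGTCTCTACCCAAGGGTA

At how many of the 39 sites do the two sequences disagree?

Mismatches occur at site 1 (A/C), site 4 (A/G), site 5 (A/G), site 11 (T/G), site 13 (A/T), site 29 (G/A), site 30 (T/C).
That gives 7 mismatches out of 39 aligned sites, so the Hamming distance is 7.

7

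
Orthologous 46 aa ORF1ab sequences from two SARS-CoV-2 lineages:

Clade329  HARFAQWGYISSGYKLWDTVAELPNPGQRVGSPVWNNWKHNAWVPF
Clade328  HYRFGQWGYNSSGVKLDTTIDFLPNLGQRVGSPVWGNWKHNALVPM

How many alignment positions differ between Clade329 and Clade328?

Mismatches occur at site 2 (A/Y), site 5 (A/G), site 10 (I/N), site 14 (Y/V), site 17 (W/D), site 18 (D/T), site 20 (V/I), site 21 (A/D), site 22 (E/F), site 26 (P/L), site 36 (N/G), site 43 (W/L), site 46 (F/M).
That gives 13 mismatches out of 46 aligned sites, so the Hamming distance is 13.

13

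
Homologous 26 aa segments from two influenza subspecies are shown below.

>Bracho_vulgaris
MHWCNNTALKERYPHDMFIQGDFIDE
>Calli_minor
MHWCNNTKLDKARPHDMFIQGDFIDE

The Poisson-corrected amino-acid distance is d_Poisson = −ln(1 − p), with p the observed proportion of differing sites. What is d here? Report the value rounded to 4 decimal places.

The sequences differ at positions 8 (A/K), 10 (K/D), 11 (E/K), 12 (R/A), 13 (Y/R).
p = 5/26 = 0.192308.
d = −ln(1 − 0.192308) = −ln(0.807692) = 0.2136.

0.2136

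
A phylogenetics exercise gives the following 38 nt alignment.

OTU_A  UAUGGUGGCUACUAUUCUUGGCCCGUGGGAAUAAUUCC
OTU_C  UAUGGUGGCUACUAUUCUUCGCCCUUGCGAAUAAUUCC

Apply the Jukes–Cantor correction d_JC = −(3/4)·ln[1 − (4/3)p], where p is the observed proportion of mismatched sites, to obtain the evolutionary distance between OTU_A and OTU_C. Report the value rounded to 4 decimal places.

0.0834

Mismatches occur at site 20 (G→C), site 25 (G→U), site 28 (G→C).
p = 3/38 = 0.078947.
d = −0.75 · ln(1 − (4/3)·0.078947) = −0.75 · ln(0.894737) = −0.75 · (-0.111225) = 0.0834.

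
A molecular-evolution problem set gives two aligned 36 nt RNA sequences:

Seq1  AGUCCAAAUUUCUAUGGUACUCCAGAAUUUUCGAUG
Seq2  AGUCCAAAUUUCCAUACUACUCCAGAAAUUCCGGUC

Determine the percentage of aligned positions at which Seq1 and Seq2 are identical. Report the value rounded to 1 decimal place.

80.6%

Mismatches occur at site 13 (U/C), site 16 (G/A), site 17 (G/C), site 28 (U/A), site 31 (U/C), site 34 (A/G), site 36 (G/C).
29 of the 36 sites match, so the percent identity is 29/36 × 100 = 80.6%.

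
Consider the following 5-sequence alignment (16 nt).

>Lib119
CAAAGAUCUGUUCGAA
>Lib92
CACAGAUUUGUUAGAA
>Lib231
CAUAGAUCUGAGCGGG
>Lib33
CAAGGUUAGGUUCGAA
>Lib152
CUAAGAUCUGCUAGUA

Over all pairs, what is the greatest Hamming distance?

Pairwise Hamming distances:
  Lib119 vs Lib92: 3
  Lib119 vs Lib231: 5
  Lib119 vs Lib33: 4
  Lib119 vs Lib152: 4
  Lib92 vs Lib231: 7
  Lib92 vs Lib33: 6
  Lib92 vs Lib152: 5
  Lib231 vs Lib33: 9
  Lib231 vs Lib152: 7
  Lib33 vs Lib152: 8
The largest is 9, between Lib231 and Lib33.

9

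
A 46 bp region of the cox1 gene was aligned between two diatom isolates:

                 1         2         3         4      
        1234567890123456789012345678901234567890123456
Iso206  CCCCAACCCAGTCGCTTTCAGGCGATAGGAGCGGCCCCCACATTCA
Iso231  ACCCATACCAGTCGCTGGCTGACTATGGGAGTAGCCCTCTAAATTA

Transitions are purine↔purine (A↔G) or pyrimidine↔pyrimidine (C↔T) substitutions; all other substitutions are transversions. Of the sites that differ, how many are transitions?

6

Differing sites — 1:C/A (Tv); 6:A/T (Tv); 7:C/A (Tv); 17:T/G (Tv); 18:T/G (Tv); 20:A/T (Tv); 22:G/A (Ti); 24:G/T (Tv); 27:A/G (Ti); 32:C/T (Ti); 33:G/A (Ti); 38:C/T (Ti); 40:A/T (Tv); 41:C/A (Tv); 43:T/A (Tv); 45:C/T (Ti).
Of the 16 differences, 6 transitions and 10 transversions, so the answer is 6.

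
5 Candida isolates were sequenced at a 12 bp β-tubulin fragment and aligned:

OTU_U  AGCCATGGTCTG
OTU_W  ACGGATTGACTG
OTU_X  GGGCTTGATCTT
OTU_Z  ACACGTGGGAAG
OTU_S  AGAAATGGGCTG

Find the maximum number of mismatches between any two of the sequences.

Pairwise Hamming distances:
  OTU_U vs OTU_W: 5
  OTU_U vs OTU_X: 5
  OTU_U vs OTU_Z: 6
  OTU_U vs OTU_S: 3
  OTU_W vs OTU_X: 8
  OTU_W vs OTU_Z: 7
  OTU_W vs OTU_S: 5
  OTU_X vs OTU_Z: 9
  OTU_X vs OTU_S: 7
  OTU_Z vs OTU_S: 5
The largest is 9, between OTU_X and OTU_Z.

9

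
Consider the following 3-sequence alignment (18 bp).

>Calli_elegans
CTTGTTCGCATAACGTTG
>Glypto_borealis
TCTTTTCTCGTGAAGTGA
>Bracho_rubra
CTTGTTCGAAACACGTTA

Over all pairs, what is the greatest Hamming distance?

Pairwise Hamming distances:
  Calli_elegans vs Glypto_borealis: 9
  Calli_elegans vs Bracho_rubra: 4
  Glypto_borealis vs Bracho_rubra: 10
The largest is 10, between Glypto_borealis and Bracho_rubra.

10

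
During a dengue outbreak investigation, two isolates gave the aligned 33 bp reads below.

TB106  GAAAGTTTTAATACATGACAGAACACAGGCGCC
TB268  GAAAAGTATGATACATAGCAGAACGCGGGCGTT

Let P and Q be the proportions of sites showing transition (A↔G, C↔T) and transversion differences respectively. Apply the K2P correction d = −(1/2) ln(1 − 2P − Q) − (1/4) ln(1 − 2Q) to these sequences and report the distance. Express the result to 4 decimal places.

0.4265

The sequences differ at positions 5 (G/A, transition), 6 (T/G, transversion), 8 (T/A, transversion), 10 (A/G, transition), 17 (G/A, transition), 18 (A/G, transition), 25 (A/G, transition), 27 (A/G, transition), 32 (C/T, transition), 33 (C/T, transition).
Of the 10 differences, 8 transitions and 2 transversions over 33 sites: P = 8/33 = 0.242424, Q = 2/33 = 0.060606.
d = −0.5·ln(0.454546) − 0.25·ln(0.878788) = −0.5·(-0.788456) − 0.25·(-0.129212) = 0.4265.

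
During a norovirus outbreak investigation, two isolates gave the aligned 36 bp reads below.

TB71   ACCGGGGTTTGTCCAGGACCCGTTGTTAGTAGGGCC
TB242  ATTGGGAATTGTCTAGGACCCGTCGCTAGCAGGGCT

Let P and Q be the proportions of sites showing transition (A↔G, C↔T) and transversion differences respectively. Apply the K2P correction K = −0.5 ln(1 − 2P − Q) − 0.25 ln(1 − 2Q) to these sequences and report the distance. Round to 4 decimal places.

Differing sites — 2:C/T (Ti); 3:C/T (Ti); 7:G/A (Ti); 8:T/A (Tv); 14:C/T (Ti); 24:T/C (Ti); 26:T/C (Ti); 30:T/C (Ti); 36:C/T (Ti).
Of the 9 differences, 8 transitions and 1 transversion over 36 sites: P = 8/36 = 0.222222, Q = 1/36 = 0.027778.
d = −0.5·ln(0.527778) − 0.25·ln(0.944444) = −0.5·(-0.639080) − 0.25·(-0.057159) = 0.3338.

0.3338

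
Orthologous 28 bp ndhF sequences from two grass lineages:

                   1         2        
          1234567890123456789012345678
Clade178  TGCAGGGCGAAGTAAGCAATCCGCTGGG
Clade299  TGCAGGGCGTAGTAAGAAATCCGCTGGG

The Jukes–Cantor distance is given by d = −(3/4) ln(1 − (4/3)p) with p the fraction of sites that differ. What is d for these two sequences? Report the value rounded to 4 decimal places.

0.0751

The sequences differ at positions 10 (A/T), 17 (C/A).
p = 2/28 = 0.071429.
d = −0.75 · ln(1 − (4/3)·0.071429) = −0.75 · ln(0.904761) = −0.75 · (-0.100084) = 0.0751.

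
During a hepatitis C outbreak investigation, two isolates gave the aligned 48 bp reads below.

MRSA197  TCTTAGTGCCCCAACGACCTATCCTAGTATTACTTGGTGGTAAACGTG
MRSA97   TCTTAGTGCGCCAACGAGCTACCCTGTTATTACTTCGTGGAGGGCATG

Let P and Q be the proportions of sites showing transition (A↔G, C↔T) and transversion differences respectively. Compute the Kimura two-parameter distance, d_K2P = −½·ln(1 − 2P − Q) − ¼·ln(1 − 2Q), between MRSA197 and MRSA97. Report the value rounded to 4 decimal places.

Mismatches occur at site 10 (C/G, transversion), site 18 (C/G, transversion), site 22 (T/C, transition), site 26 (A/G, transition), site 27 (G/T, transversion), site 36 (G/C, transversion), site 41 (T/A, transversion), site 42 (A/G, transition), site 43 (A/G, transition), site 44 (A/G, transition), site 46 (G/A, transition).
Of the 11 differences, 6 transitions and 5 transversions over 48 sites: P = 6/48 = 0.125000, Q = 5/48 = 0.104167.
d = −0.5·ln(0.645833) − 0.25·ln(0.791666) = −0.5·(-0.437214) − 0.25·(-0.233616) = 0.2770.

0.2770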